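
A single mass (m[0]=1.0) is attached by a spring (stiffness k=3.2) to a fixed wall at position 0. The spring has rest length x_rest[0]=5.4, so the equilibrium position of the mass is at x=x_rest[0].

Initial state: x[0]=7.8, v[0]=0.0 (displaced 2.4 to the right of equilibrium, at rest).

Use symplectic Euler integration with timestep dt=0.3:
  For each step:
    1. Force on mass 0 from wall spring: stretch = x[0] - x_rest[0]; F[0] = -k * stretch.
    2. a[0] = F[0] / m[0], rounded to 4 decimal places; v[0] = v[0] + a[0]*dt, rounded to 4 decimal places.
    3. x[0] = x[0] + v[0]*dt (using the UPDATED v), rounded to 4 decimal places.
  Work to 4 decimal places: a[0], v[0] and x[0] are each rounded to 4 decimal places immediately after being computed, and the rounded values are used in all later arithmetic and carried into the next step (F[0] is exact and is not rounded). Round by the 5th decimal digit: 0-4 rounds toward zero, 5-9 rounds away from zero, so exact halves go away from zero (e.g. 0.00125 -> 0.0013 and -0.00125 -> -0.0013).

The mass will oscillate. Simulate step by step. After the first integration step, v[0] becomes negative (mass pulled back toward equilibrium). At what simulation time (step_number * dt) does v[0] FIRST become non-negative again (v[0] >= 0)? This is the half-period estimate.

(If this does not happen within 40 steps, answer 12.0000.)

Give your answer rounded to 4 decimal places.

Answer: 1.8000

Derivation:
Step 0: x=[7.8000] v=[0.0000]
Step 1: x=[7.1088] v=[-2.3040]
Step 2: x=[5.9255] v=[-3.9445]
Step 3: x=[4.5908] v=[-4.4490]
Step 4: x=[3.4891] v=[-3.6722]
Step 5: x=[2.9378] v=[-1.8377]
Step 6: x=[3.0956] v=[0.5260]
First v>=0 after going negative at step 6, time=1.8000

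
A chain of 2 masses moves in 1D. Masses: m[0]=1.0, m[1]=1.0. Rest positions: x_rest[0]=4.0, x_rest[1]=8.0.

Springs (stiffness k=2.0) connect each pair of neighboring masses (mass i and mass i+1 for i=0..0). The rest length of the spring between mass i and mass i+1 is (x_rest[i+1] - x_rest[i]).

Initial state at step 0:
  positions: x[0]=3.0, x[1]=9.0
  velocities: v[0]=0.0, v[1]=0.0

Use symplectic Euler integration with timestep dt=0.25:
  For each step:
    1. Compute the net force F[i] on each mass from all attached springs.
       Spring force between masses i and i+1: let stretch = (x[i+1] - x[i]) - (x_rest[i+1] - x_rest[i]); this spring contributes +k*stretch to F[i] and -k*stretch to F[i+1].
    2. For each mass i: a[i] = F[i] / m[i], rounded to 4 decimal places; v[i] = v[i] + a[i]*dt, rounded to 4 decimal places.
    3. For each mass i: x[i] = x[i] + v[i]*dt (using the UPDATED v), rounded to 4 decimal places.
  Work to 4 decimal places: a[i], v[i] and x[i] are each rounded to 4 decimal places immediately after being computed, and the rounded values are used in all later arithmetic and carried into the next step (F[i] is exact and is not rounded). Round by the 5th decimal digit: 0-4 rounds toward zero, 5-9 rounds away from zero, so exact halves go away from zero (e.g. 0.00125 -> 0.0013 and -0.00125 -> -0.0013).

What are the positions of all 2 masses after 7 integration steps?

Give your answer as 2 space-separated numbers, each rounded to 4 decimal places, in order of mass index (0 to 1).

Step 0: x=[3.0000 9.0000] v=[0.0000 0.0000]
Step 1: x=[3.2500 8.7500] v=[1.0000 -1.0000]
Step 2: x=[3.6875 8.3125] v=[1.7500 -1.7500]
Step 3: x=[4.2031 7.7969] v=[2.0625 -2.0625]
Step 4: x=[4.6680 7.3321] v=[1.8594 -1.8594]
Step 5: x=[4.9659 7.0342] v=[1.1915 -1.1915]
Step 6: x=[5.0223 6.9778] v=[0.2257 -0.2257]
Step 7: x=[4.8232 7.1770] v=[-0.7966 0.7966]

Answer: 4.8232 7.1770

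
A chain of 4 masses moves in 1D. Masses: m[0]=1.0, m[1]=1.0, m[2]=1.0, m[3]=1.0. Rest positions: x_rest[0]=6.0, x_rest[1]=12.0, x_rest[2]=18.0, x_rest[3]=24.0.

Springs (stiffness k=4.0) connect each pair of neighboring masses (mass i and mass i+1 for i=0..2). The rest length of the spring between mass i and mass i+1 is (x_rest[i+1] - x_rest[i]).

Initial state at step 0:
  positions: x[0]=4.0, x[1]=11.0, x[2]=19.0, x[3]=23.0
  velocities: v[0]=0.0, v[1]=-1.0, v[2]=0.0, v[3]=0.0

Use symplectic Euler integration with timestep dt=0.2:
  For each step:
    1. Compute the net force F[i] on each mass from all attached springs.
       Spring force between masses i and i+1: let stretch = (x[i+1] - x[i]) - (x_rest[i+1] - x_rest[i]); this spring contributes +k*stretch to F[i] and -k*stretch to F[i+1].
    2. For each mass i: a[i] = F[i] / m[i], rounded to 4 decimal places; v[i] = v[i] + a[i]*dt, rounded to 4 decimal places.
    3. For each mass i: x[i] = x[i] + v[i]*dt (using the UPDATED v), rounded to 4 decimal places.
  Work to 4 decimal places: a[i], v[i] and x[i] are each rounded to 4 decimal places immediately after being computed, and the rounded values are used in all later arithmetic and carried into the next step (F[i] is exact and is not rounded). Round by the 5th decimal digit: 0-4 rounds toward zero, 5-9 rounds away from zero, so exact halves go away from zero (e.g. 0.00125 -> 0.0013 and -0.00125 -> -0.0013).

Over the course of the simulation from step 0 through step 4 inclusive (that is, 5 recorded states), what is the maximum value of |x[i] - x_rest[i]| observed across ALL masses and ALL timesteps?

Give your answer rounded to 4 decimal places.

Answer: 2.2634

Derivation:
Step 0: x=[4.0000 11.0000 19.0000 23.0000] v=[0.0000 -1.0000 0.0000 0.0000]
Step 1: x=[4.1600 10.9600 18.3600 23.3200] v=[0.8000 -0.2000 -3.2000 1.6000]
Step 2: x=[4.4480 11.0160 17.3296 23.8064] v=[1.4400 0.2800 -5.1520 2.4320]
Step 3: x=[4.8269 11.0313 16.3253 24.2165] v=[1.8944 0.0765 -5.0214 2.0506]
Step 4: x=[5.2385 10.9009 15.7366 24.3240] v=[2.0579 -0.6518 -2.9436 0.5376]
Max displacement = 2.2634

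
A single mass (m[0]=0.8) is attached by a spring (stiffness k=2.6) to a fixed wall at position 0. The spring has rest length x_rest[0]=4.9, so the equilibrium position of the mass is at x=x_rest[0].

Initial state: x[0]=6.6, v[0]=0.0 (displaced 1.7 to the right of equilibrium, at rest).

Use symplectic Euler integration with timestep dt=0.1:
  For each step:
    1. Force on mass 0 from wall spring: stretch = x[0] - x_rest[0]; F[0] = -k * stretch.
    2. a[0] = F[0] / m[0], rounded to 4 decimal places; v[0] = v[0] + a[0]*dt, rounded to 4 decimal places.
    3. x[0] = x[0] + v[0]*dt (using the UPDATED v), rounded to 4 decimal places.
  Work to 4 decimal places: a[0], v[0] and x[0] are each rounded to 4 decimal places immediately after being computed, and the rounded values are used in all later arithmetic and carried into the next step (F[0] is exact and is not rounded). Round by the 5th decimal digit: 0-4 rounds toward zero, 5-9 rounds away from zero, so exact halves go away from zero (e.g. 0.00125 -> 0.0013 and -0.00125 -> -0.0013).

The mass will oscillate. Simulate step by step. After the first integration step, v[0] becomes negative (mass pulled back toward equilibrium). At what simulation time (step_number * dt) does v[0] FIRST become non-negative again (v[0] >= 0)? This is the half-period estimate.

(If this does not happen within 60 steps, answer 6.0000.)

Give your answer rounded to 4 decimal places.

Step 0: x=[6.6000] v=[0.0000]
Step 1: x=[6.5448] v=[-0.5525]
Step 2: x=[6.4361] v=[-1.0871]
Step 3: x=[6.2775] v=[-1.5863]
Step 4: x=[6.0741] v=[-2.0340]
Step 5: x=[5.8325] v=[-2.4156]
Step 6: x=[5.5606] v=[-2.7187]
Step 7: x=[5.2673] v=[-2.9334]
Step 8: x=[4.9620] v=[-3.0528]
Step 9: x=[4.6547] v=[-3.0730]
Step 10: x=[4.3554] v=[-2.9933]
Step 11: x=[4.0738] v=[-2.8163]
Step 12: x=[3.8190] v=[-2.5478]
Step 13: x=[3.5994] v=[-2.1965]
Step 14: x=[3.4220] v=[-1.7738]
Step 15: x=[3.2927] v=[-1.2935]
Step 16: x=[3.2156] v=[-0.7711]
Step 17: x=[3.1932] v=[-0.2237]
Step 18: x=[3.2263] v=[0.3310]
First v>=0 after going negative at step 18, time=1.8000

Answer: 1.8000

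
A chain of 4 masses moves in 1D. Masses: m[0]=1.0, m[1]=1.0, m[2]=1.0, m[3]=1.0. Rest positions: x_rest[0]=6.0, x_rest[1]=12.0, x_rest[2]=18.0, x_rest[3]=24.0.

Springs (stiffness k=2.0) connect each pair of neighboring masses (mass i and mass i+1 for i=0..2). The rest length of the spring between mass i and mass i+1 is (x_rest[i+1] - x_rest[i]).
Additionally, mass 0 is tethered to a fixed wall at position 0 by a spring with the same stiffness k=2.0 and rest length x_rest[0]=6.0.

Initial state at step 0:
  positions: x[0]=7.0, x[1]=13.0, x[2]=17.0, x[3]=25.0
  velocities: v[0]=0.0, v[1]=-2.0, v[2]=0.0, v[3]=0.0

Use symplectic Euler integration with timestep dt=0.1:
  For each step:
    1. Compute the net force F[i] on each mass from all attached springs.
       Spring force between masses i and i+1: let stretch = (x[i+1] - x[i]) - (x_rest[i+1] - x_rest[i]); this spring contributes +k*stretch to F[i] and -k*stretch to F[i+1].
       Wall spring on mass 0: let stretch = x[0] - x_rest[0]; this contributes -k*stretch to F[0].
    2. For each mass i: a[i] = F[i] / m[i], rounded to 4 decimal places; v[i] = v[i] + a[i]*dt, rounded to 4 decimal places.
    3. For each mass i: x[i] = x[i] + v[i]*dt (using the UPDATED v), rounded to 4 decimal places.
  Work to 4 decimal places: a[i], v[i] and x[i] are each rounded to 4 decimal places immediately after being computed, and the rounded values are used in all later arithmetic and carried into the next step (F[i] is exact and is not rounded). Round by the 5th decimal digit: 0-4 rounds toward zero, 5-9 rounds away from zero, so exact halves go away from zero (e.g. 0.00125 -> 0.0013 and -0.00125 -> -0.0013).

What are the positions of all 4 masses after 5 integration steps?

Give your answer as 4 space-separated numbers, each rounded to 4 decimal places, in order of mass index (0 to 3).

Step 0: x=[7.0000 13.0000 17.0000 25.0000] v=[0.0000 -2.0000 0.0000 0.0000]
Step 1: x=[6.9800 12.7600 17.0800 24.9600] v=[-0.2000 -2.4000 0.8000 -0.4000]
Step 2: x=[6.9360 12.4908 17.2312 24.8824] v=[-0.4400 -2.6920 1.5120 -0.7760]
Step 3: x=[6.8644 12.2053 17.4406 24.7718] v=[-0.7162 -2.8549 2.0942 -1.1062]
Step 4: x=[6.7623 11.9177 17.6919 24.6346] v=[-1.0209 -2.8760 2.5134 -1.3724]
Step 5: x=[6.6281 11.6425 17.9666 24.4785] v=[-1.3423 -2.7522 2.7471 -1.5609]

Answer: 6.6281 11.6425 17.9666 24.4785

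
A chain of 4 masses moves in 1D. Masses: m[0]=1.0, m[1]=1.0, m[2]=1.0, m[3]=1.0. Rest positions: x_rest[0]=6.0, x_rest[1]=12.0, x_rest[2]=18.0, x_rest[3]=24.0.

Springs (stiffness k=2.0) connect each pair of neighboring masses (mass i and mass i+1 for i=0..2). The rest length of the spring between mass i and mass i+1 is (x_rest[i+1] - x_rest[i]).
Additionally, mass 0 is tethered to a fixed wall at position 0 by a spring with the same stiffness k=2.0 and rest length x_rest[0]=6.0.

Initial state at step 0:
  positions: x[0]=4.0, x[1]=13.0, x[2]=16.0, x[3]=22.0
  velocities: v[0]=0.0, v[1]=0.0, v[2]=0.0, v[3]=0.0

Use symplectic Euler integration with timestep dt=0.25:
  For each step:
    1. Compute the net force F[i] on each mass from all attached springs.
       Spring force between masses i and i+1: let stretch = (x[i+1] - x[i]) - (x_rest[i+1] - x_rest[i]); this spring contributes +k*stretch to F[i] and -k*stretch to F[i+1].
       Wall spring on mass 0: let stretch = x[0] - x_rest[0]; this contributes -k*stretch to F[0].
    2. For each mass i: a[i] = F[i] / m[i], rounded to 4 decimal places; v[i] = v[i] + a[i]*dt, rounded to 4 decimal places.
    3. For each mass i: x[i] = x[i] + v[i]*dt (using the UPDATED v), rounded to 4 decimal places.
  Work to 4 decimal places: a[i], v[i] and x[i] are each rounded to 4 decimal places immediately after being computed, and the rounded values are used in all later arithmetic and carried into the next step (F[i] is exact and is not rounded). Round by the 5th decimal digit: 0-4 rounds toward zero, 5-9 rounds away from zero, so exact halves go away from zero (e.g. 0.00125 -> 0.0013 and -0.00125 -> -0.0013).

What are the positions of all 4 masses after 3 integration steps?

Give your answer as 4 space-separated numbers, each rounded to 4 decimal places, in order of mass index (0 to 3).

Answer: 6.6016 9.9297 17.4043 22.2051

Derivation:
Step 0: x=[4.0000 13.0000 16.0000 22.0000] v=[0.0000 0.0000 0.0000 0.0000]
Step 1: x=[4.6250 12.2500 16.3750 22.0000] v=[2.5000 -3.0000 1.5000 0.0000]
Step 2: x=[5.6250 11.0625 16.9375 22.0469] v=[4.0000 -4.7500 2.2500 0.1875]
Step 3: x=[6.6016 9.9297 17.4043 22.2051] v=[3.9063 -4.5313 1.8672 0.6328]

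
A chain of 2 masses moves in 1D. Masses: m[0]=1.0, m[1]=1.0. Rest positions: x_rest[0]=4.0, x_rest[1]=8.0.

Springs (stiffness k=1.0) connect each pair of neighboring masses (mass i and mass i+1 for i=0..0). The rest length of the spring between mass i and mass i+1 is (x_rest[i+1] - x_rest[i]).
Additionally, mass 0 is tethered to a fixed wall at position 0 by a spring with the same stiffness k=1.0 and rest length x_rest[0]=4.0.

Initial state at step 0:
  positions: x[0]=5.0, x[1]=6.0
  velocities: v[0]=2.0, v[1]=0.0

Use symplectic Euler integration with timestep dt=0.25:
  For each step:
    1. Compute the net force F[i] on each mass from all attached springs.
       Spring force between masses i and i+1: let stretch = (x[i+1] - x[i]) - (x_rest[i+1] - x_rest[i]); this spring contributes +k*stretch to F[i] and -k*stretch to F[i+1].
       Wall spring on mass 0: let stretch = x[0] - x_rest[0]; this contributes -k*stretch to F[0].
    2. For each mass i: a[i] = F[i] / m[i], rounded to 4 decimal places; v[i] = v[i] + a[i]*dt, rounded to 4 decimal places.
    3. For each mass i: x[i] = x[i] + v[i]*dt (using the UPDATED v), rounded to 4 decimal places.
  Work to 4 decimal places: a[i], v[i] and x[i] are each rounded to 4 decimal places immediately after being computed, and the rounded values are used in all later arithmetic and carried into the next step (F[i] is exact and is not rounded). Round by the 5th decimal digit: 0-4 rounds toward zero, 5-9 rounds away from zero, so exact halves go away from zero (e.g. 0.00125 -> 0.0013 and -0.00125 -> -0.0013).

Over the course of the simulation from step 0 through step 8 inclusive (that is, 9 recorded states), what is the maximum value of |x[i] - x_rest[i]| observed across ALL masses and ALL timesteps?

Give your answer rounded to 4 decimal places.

Step 0: x=[5.0000 6.0000] v=[2.0000 0.0000]
Step 1: x=[5.2500 6.1875] v=[1.0000 0.7500]
Step 2: x=[5.2305 6.5664] v=[-0.0781 1.5156]
Step 3: x=[4.9676 7.1118] v=[-1.0518 2.1816]
Step 4: x=[4.5282 7.7732] v=[-1.7577 2.6456]
Step 5: x=[4.0086 8.4818] v=[-2.0785 2.8344]
Step 6: x=[3.5180 9.1608] v=[-1.9624 2.7161]
Step 7: x=[3.1602 9.7372] v=[-1.4312 2.3054]
Step 8: x=[3.0160 10.1525] v=[-0.5770 1.6612]
Max displacement = 2.1525

Answer: 2.1525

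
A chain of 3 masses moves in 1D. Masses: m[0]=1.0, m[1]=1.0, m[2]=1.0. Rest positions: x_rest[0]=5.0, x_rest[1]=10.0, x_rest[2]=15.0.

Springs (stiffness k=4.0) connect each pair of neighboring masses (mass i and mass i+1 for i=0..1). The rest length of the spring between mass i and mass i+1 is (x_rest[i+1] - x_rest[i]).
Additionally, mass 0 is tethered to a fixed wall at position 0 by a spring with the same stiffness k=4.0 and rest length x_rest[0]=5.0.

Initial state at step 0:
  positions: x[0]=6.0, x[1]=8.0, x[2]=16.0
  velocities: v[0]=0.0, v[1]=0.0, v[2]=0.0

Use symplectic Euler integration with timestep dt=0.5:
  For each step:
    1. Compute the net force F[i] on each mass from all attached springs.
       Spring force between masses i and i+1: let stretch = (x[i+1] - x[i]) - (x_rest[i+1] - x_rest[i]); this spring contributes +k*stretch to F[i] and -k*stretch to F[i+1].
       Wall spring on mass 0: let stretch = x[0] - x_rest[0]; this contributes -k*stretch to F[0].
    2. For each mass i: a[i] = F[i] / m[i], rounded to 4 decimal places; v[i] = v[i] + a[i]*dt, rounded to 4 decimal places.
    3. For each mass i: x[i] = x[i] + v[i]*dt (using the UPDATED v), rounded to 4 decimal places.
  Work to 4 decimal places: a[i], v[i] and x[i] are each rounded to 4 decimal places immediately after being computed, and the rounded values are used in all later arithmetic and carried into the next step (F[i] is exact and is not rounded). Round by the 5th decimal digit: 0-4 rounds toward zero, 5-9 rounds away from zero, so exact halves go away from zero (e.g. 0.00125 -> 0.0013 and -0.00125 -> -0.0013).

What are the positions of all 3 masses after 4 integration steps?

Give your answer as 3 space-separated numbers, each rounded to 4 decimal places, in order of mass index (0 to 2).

Answer: 2.0000 13.0000 14.0000

Derivation:
Step 0: x=[6.0000 8.0000 16.0000] v=[0.0000 0.0000 0.0000]
Step 1: x=[2.0000 14.0000 13.0000] v=[-8.0000 12.0000 -6.0000]
Step 2: x=[8.0000 7.0000 16.0000] v=[12.0000 -14.0000 6.0000]
Step 3: x=[5.0000 10.0000 15.0000] v=[-6.0000 6.0000 -2.0000]
Step 4: x=[2.0000 13.0000 14.0000] v=[-6.0000 6.0000 -2.0000]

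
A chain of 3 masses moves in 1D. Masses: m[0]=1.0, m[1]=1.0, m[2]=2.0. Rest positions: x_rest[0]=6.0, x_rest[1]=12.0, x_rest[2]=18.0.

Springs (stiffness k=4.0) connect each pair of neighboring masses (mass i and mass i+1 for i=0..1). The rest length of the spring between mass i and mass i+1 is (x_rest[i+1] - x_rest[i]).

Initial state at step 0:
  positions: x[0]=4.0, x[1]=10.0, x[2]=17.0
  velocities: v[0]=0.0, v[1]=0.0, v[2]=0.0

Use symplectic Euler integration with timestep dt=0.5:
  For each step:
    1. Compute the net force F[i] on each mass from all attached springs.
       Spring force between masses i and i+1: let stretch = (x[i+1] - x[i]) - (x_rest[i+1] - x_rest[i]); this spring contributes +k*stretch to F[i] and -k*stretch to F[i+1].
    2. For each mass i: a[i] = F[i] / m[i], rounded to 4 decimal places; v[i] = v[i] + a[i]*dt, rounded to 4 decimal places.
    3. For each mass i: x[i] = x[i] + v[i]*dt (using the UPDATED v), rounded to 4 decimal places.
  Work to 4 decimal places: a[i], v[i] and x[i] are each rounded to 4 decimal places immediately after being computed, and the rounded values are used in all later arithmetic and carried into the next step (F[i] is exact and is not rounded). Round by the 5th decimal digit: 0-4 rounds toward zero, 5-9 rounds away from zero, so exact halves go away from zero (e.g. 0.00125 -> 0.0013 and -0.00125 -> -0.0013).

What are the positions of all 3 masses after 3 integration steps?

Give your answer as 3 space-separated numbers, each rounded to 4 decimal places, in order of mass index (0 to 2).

Step 0: x=[4.0000 10.0000 17.0000] v=[0.0000 0.0000 0.0000]
Step 1: x=[4.0000 11.0000 16.5000] v=[0.0000 2.0000 -1.0000]
Step 2: x=[5.0000 10.5000 16.2500] v=[2.0000 -1.0000 -0.5000]
Step 3: x=[5.5000 10.2500 16.1250] v=[1.0000 -0.5000 -0.2500]

Answer: 5.5000 10.2500 16.1250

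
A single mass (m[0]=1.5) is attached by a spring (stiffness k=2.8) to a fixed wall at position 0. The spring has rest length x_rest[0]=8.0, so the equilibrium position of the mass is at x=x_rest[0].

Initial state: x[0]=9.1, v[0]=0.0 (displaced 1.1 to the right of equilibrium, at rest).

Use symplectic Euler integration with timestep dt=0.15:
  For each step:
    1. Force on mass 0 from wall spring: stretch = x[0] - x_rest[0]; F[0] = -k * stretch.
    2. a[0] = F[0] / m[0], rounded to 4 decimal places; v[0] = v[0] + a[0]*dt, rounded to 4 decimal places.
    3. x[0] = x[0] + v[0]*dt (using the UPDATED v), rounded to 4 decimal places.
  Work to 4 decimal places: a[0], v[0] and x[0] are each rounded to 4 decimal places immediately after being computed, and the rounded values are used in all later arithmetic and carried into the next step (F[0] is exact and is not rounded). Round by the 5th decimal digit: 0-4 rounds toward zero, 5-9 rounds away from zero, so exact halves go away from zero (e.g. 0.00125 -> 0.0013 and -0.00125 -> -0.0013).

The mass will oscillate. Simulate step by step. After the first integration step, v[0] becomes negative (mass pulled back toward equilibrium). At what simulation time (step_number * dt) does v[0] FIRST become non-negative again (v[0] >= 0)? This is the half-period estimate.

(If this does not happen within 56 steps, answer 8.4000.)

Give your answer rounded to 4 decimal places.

Answer: 2.4000

Derivation:
Step 0: x=[9.1000] v=[0.0000]
Step 1: x=[9.0538] v=[-0.3080]
Step 2: x=[8.9633] v=[-0.6031]
Step 3: x=[8.8324] v=[-0.8728]
Step 4: x=[8.6665] v=[-1.1059]
Step 5: x=[8.4726] v=[-1.2925]
Step 6: x=[8.2589] v=[-1.4248]
Step 7: x=[8.0343] v=[-1.4973]
Step 8: x=[7.8083] v=[-1.5069]
Step 9: x=[7.5903] v=[-1.4532]
Step 10: x=[7.3895] v=[-1.3385]
Step 11: x=[7.2144] v=[-1.1676]
Step 12: x=[7.0723] v=[-0.9476]
Step 13: x=[6.9691] v=[-0.6878]
Step 14: x=[6.9092] v=[-0.3992]
Step 15: x=[6.8951] v=[-0.0938]
Step 16: x=[6.9274] v=[0.2156]
First v>=0 after going negative at step 16, time=2.4000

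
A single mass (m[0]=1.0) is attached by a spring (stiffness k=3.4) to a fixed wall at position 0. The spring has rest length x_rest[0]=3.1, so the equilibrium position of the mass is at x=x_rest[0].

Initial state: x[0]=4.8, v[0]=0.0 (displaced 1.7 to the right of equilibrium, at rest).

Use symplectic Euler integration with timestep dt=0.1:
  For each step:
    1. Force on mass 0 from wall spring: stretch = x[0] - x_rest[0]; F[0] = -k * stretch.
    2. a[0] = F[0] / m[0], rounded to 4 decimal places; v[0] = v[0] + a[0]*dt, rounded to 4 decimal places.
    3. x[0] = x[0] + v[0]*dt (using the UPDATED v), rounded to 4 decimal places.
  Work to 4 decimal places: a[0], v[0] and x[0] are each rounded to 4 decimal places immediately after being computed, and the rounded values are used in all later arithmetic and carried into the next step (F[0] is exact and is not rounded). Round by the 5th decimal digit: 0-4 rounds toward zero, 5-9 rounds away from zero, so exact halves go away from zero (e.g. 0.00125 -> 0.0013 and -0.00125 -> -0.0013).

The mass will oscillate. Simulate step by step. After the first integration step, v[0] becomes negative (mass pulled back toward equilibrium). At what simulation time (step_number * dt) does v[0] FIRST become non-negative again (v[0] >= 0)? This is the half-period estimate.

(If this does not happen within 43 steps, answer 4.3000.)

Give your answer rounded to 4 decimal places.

Answer: 1.8000

Derivation:
Step 0: x=[4.8000] v=[0.0000]
Step 1: x=[4.7422] v=[-0.5780]
Step 2: x=[4.6286] v=[-1.1364]
Step 3: x=[4.4630] v=[-1.6561]
Step 4: x=[4.2511] v=[-2.1195]
Step 5: x=[4.0000] v=[-2.5109]
Step 6: x=[3.7183] v=[-2.8169]
Step 7: x=[3.4156] v=[-3.0271]
Step 8: x=[3.1022] v=[-3.1344]
Step 9: x=[2.7887] v=[-3.1352]
Step 10: x=[2.4858] v=[-3.0294]
Step 11: x=[2.2037] v=[-2.8206]
Step 12: x=[1.9521] v=[-2.5159]
Step 13: x=[1.7395] v=[-2.1256]
Step 14: x=[1.5732] v=[-1.6630]
Step 15: x=[1.4588] v=[-1.1439]
Step 16: x=[1.4002] v=[-0.5859]
Step 17: x=[1.3994] v=[-0.0080]
Step 18: x=[1.4564] v=[0.5702]
First v>=0 after going negative at step 18, time=1.8000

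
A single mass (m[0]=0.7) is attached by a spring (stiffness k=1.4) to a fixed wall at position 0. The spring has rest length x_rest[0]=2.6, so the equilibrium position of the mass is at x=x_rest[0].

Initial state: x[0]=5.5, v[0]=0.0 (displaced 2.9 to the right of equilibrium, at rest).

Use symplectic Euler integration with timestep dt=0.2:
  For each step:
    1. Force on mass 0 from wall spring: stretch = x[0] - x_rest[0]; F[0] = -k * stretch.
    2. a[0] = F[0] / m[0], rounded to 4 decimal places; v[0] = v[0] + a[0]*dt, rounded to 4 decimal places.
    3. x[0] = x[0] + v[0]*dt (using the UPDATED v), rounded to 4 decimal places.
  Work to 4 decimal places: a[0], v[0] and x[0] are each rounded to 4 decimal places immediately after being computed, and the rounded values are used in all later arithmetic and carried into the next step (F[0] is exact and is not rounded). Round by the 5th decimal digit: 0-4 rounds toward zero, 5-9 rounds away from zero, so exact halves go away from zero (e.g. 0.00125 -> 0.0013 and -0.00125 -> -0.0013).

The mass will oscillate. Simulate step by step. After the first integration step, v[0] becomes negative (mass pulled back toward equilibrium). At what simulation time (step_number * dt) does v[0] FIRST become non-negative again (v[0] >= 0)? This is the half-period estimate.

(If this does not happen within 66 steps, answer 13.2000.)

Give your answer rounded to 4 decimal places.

Step 0: x=[5.5000] v=[0.0000]
Step 1: x=[5.2680] v=[-1.1600]
Step 2: x=[4.8226] v=[-2.2272]
Step 3: x=[4.1994] v=[-3.1162]
Step 4: x=[3.4482] v=[-3.7560]
Step 5: x=[2.6291] v=[-4.0953]
Step 6: x=[1.8077] v=[-4.1069]
Step 7: x=[1.0497] v=[-3.7900]
Step 8: x=[0.4157] v=[-3.1699]
Step 9: x=[-0.0435] v=[-2.2962]
Step 10: x=[-0.2913] v=[-1.2388]
Step 11: x=[-0.3078] v=[-0.0823]
Step 12: x=[-0.0916] v=[1.0808]
First v>=0 after going negative at step 12, time=2.4000

Answer: 2.4000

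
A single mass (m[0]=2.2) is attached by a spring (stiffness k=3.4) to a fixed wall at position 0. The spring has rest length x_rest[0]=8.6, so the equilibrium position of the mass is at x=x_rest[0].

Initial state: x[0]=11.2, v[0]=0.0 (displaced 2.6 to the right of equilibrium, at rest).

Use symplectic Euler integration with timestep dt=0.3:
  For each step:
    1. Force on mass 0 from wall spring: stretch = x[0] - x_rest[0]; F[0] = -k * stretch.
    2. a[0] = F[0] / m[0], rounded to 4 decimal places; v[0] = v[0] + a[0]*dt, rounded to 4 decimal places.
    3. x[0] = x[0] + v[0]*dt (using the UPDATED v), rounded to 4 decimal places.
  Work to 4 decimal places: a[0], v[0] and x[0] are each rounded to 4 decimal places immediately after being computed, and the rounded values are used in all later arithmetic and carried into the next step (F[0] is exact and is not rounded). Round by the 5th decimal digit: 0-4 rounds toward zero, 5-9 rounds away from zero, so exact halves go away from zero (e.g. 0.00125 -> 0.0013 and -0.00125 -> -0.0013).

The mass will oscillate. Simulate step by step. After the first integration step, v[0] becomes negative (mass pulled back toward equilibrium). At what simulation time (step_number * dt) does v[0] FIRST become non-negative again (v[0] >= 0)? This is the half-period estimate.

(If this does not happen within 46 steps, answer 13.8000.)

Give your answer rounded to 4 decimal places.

Answer: 2.7000

Derivation:
Step 0: x=[11.2000] v=[0.0000]
Step 1: x=[10.8384] v=[-1.2055]
Step 2: x=[10.1654] v=[-2.2433]
Step 3: x=[9.2747] v=[-2.9691]
Step 4: x=[8.2901] v=[-3.2819]
Step 5: x=[7.3486] v=[-3.1382]
Step 6: x=[6.5812] v=[-2.5580]
Step 7: x=[6.0946] v=[-1.6220]
Step 8: x=[5.9565] v=[-0.4604]
Step 9: x=[6.1861] v=[0.7652]
First v>=0 after going negative at step 9, time=2.7000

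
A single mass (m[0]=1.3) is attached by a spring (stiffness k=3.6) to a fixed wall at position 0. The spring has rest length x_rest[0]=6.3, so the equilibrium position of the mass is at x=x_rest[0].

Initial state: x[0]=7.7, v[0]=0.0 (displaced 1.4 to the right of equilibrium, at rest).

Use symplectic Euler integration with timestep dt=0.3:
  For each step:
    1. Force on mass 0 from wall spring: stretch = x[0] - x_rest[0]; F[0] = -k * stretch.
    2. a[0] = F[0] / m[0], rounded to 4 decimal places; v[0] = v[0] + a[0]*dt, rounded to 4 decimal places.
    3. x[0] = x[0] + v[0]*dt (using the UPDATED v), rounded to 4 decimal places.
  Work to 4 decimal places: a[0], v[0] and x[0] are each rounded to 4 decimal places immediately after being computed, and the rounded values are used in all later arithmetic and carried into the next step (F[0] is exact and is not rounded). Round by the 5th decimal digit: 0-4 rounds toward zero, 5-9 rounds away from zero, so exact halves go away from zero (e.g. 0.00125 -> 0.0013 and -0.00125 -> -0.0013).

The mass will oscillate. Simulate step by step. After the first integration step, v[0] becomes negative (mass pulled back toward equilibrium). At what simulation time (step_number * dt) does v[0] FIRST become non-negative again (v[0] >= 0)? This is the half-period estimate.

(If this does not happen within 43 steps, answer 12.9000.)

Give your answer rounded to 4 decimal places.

Answer: 2.1000

Derivation:
Step 0: x=[7.7000] v=[0.0000]
Step 1: x=[7.3511] v=[-1.1631]
Step 2: x=[6.7402] v=[-2.0363]
Step 3: x=[6.0196] v=[-2.4020]
Step 4: x=[5.3689] v=[-2.1691]
Step 5: x=[4.9502] v=[-1.3956]
Step 6: x=[4.8679] v=[-0.2742]
Step 7: x=[5.1426] v=[0.9155]
First v>=0 after going negative at step 7, time=2.1000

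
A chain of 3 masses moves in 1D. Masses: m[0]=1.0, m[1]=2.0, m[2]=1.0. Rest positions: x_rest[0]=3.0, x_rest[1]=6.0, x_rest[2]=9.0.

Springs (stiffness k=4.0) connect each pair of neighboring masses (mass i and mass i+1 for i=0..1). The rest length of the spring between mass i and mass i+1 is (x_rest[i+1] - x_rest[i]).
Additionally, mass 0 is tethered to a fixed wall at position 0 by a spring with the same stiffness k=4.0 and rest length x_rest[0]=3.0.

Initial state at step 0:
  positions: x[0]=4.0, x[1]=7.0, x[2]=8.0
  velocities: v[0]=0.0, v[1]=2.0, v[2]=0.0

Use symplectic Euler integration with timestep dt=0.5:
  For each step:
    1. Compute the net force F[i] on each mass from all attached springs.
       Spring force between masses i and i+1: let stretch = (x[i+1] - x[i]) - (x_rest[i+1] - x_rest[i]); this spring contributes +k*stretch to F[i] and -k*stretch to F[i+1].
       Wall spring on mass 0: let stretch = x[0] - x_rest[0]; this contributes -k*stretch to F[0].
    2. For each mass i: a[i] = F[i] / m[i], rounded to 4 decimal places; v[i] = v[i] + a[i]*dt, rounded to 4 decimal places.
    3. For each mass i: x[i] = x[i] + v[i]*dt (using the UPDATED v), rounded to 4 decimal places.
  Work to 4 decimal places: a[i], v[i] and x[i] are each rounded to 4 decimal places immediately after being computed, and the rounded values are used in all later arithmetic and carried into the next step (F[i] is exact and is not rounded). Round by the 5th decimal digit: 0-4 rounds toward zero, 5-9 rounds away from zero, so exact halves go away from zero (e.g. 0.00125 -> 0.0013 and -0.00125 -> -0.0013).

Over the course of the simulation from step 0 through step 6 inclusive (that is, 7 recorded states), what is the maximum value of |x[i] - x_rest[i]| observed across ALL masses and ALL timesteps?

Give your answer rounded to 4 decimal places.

Answer: 3.0000

Derivation:
Step 0: x=[4.0000 7.0000 8.0000] v=[0.0000 2.0000 0.0000]
Step 1: x=[3.0000 7.0000 10.0000] v=[-2.0000 0.0000 4.0000]
Step 2: x=[3.0000 6.5000 12.0000] v=[0.0000 -1.0000 4.0000]
Step 3: x=[3.5000 7.0000 11.5000] v=[1.0000 1.0000 -1.0000]
Step 4: x=[4.0000 8.0000 9.5000] v=[1.0000 2.0000 -4.0000]
Step 5: x=[4.5000 7.7500 9.0000] v=[1.0000 -0.5000 -1.0000]
Step 6: x=[3.7500 6.5000 10.2500] v=[-1.5000 -2.5000 2.5000]
Max displacement = 3.0000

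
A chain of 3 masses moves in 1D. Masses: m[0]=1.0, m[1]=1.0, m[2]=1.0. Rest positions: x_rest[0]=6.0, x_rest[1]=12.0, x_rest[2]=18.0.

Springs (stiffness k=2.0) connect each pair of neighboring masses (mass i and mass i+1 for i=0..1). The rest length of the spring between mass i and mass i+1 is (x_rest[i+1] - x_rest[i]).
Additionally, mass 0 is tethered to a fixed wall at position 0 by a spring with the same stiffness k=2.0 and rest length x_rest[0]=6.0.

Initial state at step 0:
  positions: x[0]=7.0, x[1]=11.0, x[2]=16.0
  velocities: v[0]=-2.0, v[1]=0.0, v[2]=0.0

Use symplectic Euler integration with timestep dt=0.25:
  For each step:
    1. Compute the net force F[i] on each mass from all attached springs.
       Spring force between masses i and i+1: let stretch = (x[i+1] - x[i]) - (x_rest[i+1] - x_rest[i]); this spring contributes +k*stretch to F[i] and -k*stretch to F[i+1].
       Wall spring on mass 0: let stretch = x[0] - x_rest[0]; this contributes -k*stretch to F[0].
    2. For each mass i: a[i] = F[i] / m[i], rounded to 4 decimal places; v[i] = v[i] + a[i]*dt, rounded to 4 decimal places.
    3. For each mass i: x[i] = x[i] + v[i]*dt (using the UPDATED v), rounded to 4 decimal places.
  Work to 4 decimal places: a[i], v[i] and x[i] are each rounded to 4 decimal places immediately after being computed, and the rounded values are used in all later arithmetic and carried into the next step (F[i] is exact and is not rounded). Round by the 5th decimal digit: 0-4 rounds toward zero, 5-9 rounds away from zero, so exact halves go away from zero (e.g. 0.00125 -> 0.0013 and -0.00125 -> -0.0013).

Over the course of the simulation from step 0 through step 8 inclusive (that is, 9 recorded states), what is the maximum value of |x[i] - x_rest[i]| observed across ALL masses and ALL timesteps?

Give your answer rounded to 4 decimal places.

Answer: 2.3899

Derivation:
Step 0: x=[7.0000 11.0000 16.0000] v=[-2.0000 0.0000 0.0000]
Step 1: x=[6.1250 11.1250 16.1250] v=[-3.5000 0.5000 0.5000]
Step 2: x=[5.1094 11.2500 16.3750] v=[-4.0625 0.5000 1.0000]
Step 3: x=[4.2227 11.2481 16.7344] v=[-3.5469 -0.0078 1.4375]
Step 4: x=[3.6863 11.0538 17.1580] v=[-2.1456 -0.7774 1.6944]
Step 5: x=[3.6101 10.7015 17.5686] v=[-0.3050 -1.4091 1.6423]
Step 6: x=[3.9690 10.3212 17.8708] v=[1.4357 -1.5213 1.2088]
Step 7: x=[4.6258 10.0906 17.9793] v=[2.6273 -0.9226 0.4340]
Step 8: x=[5.3875 10.1630 17.8517] v=[3.0468 0.2894 -0.5104]
Max displacement = 2.3899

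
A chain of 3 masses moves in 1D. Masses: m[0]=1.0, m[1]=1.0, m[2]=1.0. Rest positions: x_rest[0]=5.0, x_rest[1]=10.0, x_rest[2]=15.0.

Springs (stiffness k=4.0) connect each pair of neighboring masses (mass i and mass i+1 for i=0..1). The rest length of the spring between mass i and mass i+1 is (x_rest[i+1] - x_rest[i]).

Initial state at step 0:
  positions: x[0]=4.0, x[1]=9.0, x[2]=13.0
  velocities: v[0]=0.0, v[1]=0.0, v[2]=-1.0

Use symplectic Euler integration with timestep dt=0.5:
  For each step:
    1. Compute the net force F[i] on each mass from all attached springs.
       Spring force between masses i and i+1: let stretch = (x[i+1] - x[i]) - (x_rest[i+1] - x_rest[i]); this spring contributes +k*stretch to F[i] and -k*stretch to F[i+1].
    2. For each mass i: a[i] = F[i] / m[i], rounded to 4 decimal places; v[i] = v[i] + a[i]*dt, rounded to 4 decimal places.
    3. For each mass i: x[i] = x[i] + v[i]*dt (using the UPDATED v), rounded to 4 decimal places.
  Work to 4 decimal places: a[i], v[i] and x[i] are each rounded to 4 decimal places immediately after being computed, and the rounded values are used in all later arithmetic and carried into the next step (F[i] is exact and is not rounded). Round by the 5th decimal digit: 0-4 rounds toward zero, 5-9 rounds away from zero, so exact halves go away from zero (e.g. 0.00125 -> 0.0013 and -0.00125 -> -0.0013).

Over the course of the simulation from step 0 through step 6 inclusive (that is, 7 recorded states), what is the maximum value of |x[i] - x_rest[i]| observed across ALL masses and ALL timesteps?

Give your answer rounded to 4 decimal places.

Answer: 3.0000

Derivation:
Step 0: x=[4.0000 9.0000 13.0000] v=[0.0000 0.0000 -1.0000]
Step 1: x=[4.0000 8.0000 13.5000] v=[0.0000 -2.0000 1.0000]
Step 2: x=[3.0000 8.5000 13.5000] v=[-2.0000 1.0000 0.0000]
Step 3: x=[2.5000 8.5000 13.5000] v=[-1.0000 0.0000 0.0000]
Step 4: x=[3.0000 7.5000 13.5000] v=[1.0000 -2.0000 0.0000]
Step 5: x=[3.0000 8.0000 12.5000] v=[0.0000 1.0000 -2.0000]
Step 6: x=[3.0000 8.0000 12.0000] v=[0.0000 0.0000 -1.0000]
Max displacement = 3.0000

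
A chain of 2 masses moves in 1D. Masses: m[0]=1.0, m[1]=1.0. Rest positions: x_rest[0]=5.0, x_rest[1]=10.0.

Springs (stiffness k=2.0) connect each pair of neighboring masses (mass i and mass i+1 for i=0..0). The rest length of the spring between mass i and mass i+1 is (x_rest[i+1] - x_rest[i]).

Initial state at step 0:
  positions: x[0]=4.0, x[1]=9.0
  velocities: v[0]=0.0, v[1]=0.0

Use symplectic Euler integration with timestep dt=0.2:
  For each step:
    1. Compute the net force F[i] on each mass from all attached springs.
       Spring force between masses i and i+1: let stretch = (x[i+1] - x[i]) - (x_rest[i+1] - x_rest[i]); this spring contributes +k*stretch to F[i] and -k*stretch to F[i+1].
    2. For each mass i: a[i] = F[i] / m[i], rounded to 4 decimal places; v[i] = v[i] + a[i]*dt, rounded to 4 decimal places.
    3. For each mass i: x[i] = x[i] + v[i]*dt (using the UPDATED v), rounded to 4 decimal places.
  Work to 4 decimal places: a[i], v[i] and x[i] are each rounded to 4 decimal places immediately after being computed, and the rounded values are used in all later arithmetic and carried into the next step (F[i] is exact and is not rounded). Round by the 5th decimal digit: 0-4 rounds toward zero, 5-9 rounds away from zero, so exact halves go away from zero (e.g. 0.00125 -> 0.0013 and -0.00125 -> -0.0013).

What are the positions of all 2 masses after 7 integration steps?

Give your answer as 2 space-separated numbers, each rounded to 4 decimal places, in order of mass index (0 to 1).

Step 0: x=[4.0000 9.0000] v=[0.0000 0.0000]
Step 1: x=[4.0000 9.0000] v=[0.0000 0.0000]
Step 2: x=[4.0000 9.0000] v=[0.0000 0.0000]
Step 3: x=[4.0000 9.0000] v=[0.0000 0.0000]
Step 4: x=[4.0000 9.0000] v=[0.0000 0.0000]
Step 5: x=[4.0000 9.0000] v=[0.0000 0.0000]
Step 6: x=[4.0000 9.0000] v=[0.0000 0.0000]
Step 7: x=[4.0000 9.0000] v=[0.0000 0.0000]

Answer: 4.0000 9.0000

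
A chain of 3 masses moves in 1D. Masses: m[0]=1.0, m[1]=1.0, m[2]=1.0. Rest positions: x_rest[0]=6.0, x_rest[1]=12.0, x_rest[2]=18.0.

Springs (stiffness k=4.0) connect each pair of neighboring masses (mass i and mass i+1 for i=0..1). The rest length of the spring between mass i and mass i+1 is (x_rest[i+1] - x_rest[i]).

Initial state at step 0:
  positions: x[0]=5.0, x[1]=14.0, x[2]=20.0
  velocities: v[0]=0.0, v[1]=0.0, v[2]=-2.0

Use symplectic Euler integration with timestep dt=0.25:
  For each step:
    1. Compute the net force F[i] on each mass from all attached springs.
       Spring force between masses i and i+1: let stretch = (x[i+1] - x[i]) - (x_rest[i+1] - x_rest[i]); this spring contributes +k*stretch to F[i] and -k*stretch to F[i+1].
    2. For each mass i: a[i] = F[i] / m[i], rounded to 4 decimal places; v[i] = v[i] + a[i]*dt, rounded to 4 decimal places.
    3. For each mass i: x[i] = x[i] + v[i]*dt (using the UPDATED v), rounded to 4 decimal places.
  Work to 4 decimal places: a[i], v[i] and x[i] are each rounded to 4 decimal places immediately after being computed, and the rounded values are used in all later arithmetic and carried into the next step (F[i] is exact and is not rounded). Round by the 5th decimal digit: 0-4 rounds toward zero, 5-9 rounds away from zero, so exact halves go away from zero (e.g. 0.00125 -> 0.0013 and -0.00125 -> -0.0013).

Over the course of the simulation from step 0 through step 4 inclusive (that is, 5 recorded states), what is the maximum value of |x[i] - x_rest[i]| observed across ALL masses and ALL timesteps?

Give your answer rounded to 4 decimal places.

Answer: 2.1953

Derivation:
Step 0: x=[5.0000 14.0000 20.0000] v=[0.0000 0.0000 -2.0000]
Step 1: x=[5.7500 13.2500 19.5000] v=[3.0000 -3.0000 -2.0000]
Step 2: x=[6.8750 12.1875 18.9375] v=[4.5000 -4.2500 -2.2500]
Step 3: x=[7.8281 11.4844 18.1875] v=[3.8125 -2.8125 -3.0000]
Step 4: x=[8.1953 11.5430 17.2617] v=[1.4688 0.2343 -3.7031]
Max displacement = 2.1953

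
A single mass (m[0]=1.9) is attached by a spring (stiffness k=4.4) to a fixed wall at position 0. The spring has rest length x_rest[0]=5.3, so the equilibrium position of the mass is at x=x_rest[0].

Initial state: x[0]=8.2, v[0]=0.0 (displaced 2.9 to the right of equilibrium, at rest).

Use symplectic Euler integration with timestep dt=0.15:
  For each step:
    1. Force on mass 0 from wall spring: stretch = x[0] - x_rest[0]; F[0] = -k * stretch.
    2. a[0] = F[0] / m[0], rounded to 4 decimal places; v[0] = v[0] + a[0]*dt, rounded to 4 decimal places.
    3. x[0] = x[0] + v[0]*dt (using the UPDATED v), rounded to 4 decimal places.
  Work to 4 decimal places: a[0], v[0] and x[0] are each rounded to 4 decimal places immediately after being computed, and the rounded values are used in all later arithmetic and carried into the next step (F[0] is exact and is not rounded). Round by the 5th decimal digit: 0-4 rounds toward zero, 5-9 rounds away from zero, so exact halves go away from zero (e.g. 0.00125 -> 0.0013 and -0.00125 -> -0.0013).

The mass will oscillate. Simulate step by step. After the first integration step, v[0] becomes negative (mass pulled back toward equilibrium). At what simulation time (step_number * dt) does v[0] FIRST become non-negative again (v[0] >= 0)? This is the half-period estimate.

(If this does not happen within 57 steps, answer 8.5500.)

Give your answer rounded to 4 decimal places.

Step 0: x=[8.2000] v=[0.0000]
Step 1: x=[8.0489] v=[-1.0074]
Step 2: x=[7.7546] v=[-1.9623]
Step 3: x=[7.3324] v=[-2.8149]
Step 4: x=[6.8043] v=[-3.5209]
Step 5: x=[6.1978] v=[-4.0434]
Step 6: x=[5.5445] v=[-4.3553]
Step 7: x=[4.8785] v=[-4.4402]
Step 8: x=[4.2344] v=[-4.2938]
Step 9: x=[3.6459] v=[-3.9236]
Step 10: x=[3.1436] v=[-3.3490]
Step 11: x=[2.7536] v=[-2.5999]
Step 12: x=[2.4963] v=[-1.7154]
Step 13: x=[2.3851] v=[-0.7415]
Step 14: x=[2.4258] v=[0.2710]
First v>=0 after going negative at step 14, time=2.1000

Answer: 2.1000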